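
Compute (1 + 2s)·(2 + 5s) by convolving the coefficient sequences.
Ascending coefficients: a = [1, 2], b = [2, 5]. c[0] = 1×2 = 2; c[1] = 1×5 + 2×2 = 9; c[2] = 2×5 = 10. Result coefficients: [2, 9, 10] → 2 + 9s + 10s^2

2 + 9s + 10s^2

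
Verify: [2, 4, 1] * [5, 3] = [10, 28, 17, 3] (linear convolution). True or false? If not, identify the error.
Recompute linear convolution of [2, 4, 1] and [5, 3]: y[0] = 2×5 = 10; y[1] = 2×3 + 4×5 = 26; y[2] = 4×3 + 1×5 = 17; y[3] = 1×3 = 3 → [10, 26, 17, 3]. Compare to given [10, 28, 17, 3]: they differ at index 1: given 28, correct 26, so answer: No

No. Error at index 1: given 28, correct 26.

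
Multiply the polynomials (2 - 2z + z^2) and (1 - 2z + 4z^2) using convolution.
Ascending coefficients: a = [2, -2, 1], b = [1, -2, 4]. c[0] = 2×1 = 2; c[1] = 2×-2 + -2×1 = -6; c[2] = 2×4 + -2×-2 + 1×1 = 13; c[3] = -2×4 + 1×-2 = -10; c[4] = 1×4 = 4. Result coefficients: [2, -6, 13, -10, 4] → 2 - 6z + 13z^2 - 10z^3 + 4z^4

2 - 6z + 13z^2 - 10z^3 + 4z^4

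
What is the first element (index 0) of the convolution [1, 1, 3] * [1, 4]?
Use y[k] = Σ_i a[i]·b[k-i] at k=0. y[0] = 1×1 = 1

1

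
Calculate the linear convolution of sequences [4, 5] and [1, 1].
y[0] = 4×1 = 4; y[1] = 4×1 + 5×1 = 9; y[2] = 5×1 = 5

[4, 9, 5]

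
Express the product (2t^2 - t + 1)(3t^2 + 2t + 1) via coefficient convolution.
Ascending coefficients: a = [1, -1, 2], b = [1, 2, 3]. c[0] = 1×1 = 1; c[1] = 1×2 + -1×1 = 1; c[2] = 1×3 + -1×2 + 2×1 = 3; c[3] = -1×3 + 2×2 = 1; c[4] = 2×3 = 6. Result coefficients: [1, 1, 3, 1, 6] → 6t^4 + t^3 + 3t^2 + t + 1

6t^4 + t^3 + 3t^2 + t + 1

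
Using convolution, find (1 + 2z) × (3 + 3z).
Ascending coefficients: a = [1, 2], b = [3, 3]. c[0] = 1×3 = 3; c[1] = 1×3 + 2×3 = 9; c[2] = 2×3 = 6. Result coefficients: [3, 9, 6] → 3 + 9z + 6z^2

3 + 9z + 6z^2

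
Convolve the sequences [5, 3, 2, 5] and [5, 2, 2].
y[0] = 5×5 = 25; y[1] = 5×2 + 3×5 = 25; y[2] = 5×2 + 3×2 + 2×5 = 26; y[3] = 3×2 + 2×2 + 5×5 = 35; y[4] = 2×2 + 5×2 = 14; y[5] = 5×2 = 10

[25, 25, 26, 35, 14, 10]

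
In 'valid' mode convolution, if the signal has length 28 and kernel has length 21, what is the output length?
'Valid' mode counts only positions where the kernel fully overlaps the signal: m - n + 1 = 28 - 21 + 1 = 8

8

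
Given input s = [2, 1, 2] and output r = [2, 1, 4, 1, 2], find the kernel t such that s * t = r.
Output length 5 = len(s) + len(t) - 1 ⇒ len(t) = 3. Solve t forward using t[k] = (r[k] - Σ_{i≥1} s[i]·t[k-i]) / s[0]: t[0] = r[0] / s[0] = 2 / 2 = 1; t[1] = (r[1] - 1×1) / s[0] = (1 - 1×1) / 2 = 0; t[2] = (r[2] - 1×0 - 2×1) / s[0] = (4 - 1×0 - 2×1) / 2 = 1. So t = [1, 0, 1]. Forward-check [2, 1, 2] * [1, 0, 1]: r[0] = 2×1 = 2; r[1] = 2×0 + 1×1 = 1; r[2] = 2×1 + 1×0 + 2×1 = 4; r[3] = 1×1 + 2×0 = 1; r[4] = 2×1 = 2 → [2, 1, 4, 1, 2] ✓

[1, 0, 1]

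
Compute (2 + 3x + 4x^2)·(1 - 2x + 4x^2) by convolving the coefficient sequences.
Ascending coefficients: a = [2, 3, 4], b = [1, -2, 4]. c[0] = 2×1 = 2; c[1] = 2×-2 + 3×1 = -1; c[2] = 2×4 + 3×-2 + 4×1 = 6; c[3] = 3×4 + 4×-2 = 4; c[4] = 4×4 = 16. Result coefficients: [2, -1, 6, 4, 16] → 2 - x + 6x^2 + 4x^3 + 16x^4

2 - x + 6x^2 + 4x^3 + 16x^4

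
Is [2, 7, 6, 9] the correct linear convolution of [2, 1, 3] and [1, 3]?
Recompute linear convolution of [2, 1, 3] and [1, 3]: y[0] = 2×1 = 2; y[1] = 2×3 + 1×1 = 7; y[2] = 1×3 + 3×1 = 6; y[3] = 3×3 = 9 → [2, 7, 6, 9]. Given [2, 7, 6, 9] matches, so answer: Yes

Yes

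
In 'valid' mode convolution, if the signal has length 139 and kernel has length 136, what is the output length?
'Valid' mode counts only positions where the kernel fully overlaps the signal: m - n + 1 = 139 - 136 + 1 = 4

4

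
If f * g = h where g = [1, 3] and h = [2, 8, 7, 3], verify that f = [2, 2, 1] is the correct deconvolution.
Forward-compute [2, 2, 1] * [1, 3]: h[0] = 2×1 = 2; h[1] = 2×3 + 2×1 = 8; h[2] = 2×3 + 1×1 = 7; h[3] = 1×3 = 3 → [2, 8, 7, 3]. Matches given h = [2, 8, 7, 3], so verified.

Verified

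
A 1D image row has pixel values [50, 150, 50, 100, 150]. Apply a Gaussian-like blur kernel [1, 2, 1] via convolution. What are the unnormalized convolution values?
Convolve image row [50, 150, 50, 100, 150] with kernel [1, 2, 1]: y[0] = 50×1 = 50; y[1] = 50×2 + 150×1 = 250; y[2] = 50×1 + 150×2 + 50×1 = 400; y[3] = 150×1 + 50×2 + 100×1 = 350; y[4] = 50×1 + 100×2 + 150×1 = 400; y[5] = 100×1 + 150×2 = 400; y[6] = 150×1 = 150 → [50, 250, 400, 350, 400, 400, 150]. Normalization factor = sum(kernel) = 4.

[50, 250, 400, 350, 400, 400, 150]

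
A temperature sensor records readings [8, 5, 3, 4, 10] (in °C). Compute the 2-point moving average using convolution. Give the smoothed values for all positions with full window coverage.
2-point moving average kernel = [1, 1]. Apply in 'valid' mode (full window coverage): avg[0] = (8 + 5) / 2 = 6.5; avg[1] = (5 + 3) / 2 = 4.0; avg[2] = (3 + 4) / 2 = 3.5; avg[3] = (4 + 10) / 2 = 7.0. Smoothed values: [6.5, 4.0, 3.5, 7.0]

[6.5, 4.0, 3.5, 7.0]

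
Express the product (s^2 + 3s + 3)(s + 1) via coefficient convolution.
Ascending coefficients: a = [3, 3, 1], b = [1, 1]. c[0] = 3×1 = 3; c[1] = 3×1 + 3×1 = 6; c[2] = 3×1 + 1×1 = 4; c[3] = 1×1 = 1. Result coefficients: [3, 6, 4, 1] → s^3 + 4s^2 + 6s + 3

s^3 + 4s^2 + 6s + 3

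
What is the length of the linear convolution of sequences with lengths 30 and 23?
Linear/full convolution length: m + n - 1 = 30 + 23 - 1 = 52

52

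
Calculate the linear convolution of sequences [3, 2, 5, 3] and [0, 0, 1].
y[0] = 3×0 = 0; y[1] = 3×0 + 2×0 = 0; y[2] = 3×1 + 2×0 + 5×0 = 3; y[3] = 2×1 + 5×0 + 3×0 = 2; y[4] = 5×1 + 3×0 = 5; y[5] = 3×1 = 3

[0, 0, 3, 2, 5, 3]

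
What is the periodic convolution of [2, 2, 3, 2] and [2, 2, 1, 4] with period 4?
Use y[k] = Σ_j a[j]·b[(k-j) mod 4]. y[0] = 2×2 + 2×4 + 3×1 + 2×2 = 19; y[1] = 2×2 + 2×2 + 3×4 + 2×1 = 22; y[2] = 2×1 + 2×2 + 3×2 + 2×4 = 20; y[3] = 2×4 + 2×1 + 3×2 + 2×2 = 20. Result: [19, 22, 20, 20]

[19, 22, 20, 20]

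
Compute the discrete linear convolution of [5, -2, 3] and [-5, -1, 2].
y[0] = 5×-5 = -25; y[1] = 5×-1 + -2×-5 = 5; y[2] = 5×2 + -2×-1 + 3×-5 = -3; y[3] = -2×2 + 3×-1 = -7; y[4] = 3×2 = 6

[-25, 5, -3, -7, 6]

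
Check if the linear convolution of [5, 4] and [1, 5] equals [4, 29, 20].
Recompute linear convolution of [5, 4] and [1, 5]: y[0] = 5×1 = 5; y[1] = 5×5 + 4×1 = 29; y[2] = 4×5 = 20 → [5, 29, 20]. Compare to given [4, 29, 20]: they differ at index 0: given 4, correct 5, so answer: No

No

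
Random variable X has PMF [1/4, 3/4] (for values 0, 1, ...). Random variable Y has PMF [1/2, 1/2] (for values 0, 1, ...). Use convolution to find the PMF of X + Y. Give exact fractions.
P(X+Y=k) = Σ_i P(X=i)·P(Y=k-i) — a convolution of [1/4, 3/4] and [1/2, 1/2]. P(X+Y=0) = (1/4)×(1/2) = 1/8; P(X+Y=1) = (1/4)×(1/2) + (3/4)×(1/2) = 1/8 + 3/8 = 1/2; P(X+Y=2) = (3/4)×(1/2) = 3/8. PMF: [1/8, 1/2, 3/8] (sums to 1 ✓)

[1/8, 1/2, 3/8]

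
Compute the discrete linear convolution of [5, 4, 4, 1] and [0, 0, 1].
y[0] = 5×0 = 0; y[1] = 5×0 + 4×0 = 0; y[2] = 5×1 + 4×0 + 4×0 = 5; y[3] = 4×1 + 4×0 + 1×0 = 4; y[4] = 4×1 + 1×0 = 4; y[5] = 1×1 = 1

[0, 0, 5, 4, 4, 1]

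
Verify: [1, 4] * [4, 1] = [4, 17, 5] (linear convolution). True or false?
Recompute linear convolution of [1, 4] and [4, 1]: y[0] = 1×4 = 4; y[1] = 1×1 + 4×4 = 17; y[2] = 4×1 = 4 → [4, 17, 4]. Compare to given [4, 17, 5]: they differ at index 2: given 5, correct 4, so answer: No

No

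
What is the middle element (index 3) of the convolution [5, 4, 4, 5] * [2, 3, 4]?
Use y[k] = Σ_i a[i]·b[k-i] at k=3. y[3] = 4×4 + 4×3 + 5×2 = 38

38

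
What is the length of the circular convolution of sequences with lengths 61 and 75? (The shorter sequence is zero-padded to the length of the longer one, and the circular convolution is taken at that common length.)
Circular convolution (zero-padding the shorter input) has length max(m, n) = max(61, 75) = 75

75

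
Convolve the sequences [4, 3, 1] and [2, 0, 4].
y[0] = 4×2 = 8; y[1] = 4×0 + 3×2 = 6; y[2] = 4×4 + 3×0 + 1×2 = 18; y[3] = 3×4 + 1×0 = 12; y[4] = 1×4 = 4

[8, 6, 18, 12, 4]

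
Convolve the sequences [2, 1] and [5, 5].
y[0] = 2×5 = 10; y[1] = 2×5 + 1×5 = 15; y[2] = 1×5 = 5

[10, 15, 5]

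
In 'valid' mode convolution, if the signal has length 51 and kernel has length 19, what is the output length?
'Valid' mode counts only positions where the kernel fully overlaps the signal: m - n + 1 = 51 - 19 + 1 = 33

33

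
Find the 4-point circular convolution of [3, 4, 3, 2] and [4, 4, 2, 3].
Use y[k] = Σ_j x[j]·h[(k-j) mod 4]. y[0] = 3×4 + 4×3 + 3×2 + 2×4 = 38; y[1] = 3×4 + 4×4 + 3×3 + 2×2 = 41; y[2] = 3×2 + 4×4 + 3×4 + 2×3 = 40; y[3] = 3×3 + 4×2 + 3×4 + 2×4 = 37. Result: [38, 41, 40, 37]

[38, 41, 40, 37]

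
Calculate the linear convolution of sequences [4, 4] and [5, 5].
y[0] = 4×5 = 20; y[1] = 4×5 + 4×5 = 40; y[2] = 4×5 = 20

[20, 40, 20]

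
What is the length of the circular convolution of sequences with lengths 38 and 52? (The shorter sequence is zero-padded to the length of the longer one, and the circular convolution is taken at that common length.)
Circular convolution (zero-padding the shorter input) has length max(m, n) = max(38, 52) = 52

52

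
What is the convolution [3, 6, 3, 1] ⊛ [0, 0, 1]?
y[0] = 3×0 = 0; y[1] = 3×0 + 6×0 = 0; y[2] = 3×1 + 6×0 + 3×0 = 3; y[3] = 6×1 + 3×0 + 1×0 = 6; y[4] = 3×1 + 1×0 = 3; y[5] = 1×1 = 1

[0, 0, 3, 6, 3, 1]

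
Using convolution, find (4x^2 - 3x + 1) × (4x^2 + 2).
Ascending coefficients: a = [1, -3, 4], b = [2, 0, 4]. c[0] = 1×2 = 2; c[1] = 1×0 + -3×2 = -6; c[2] = 1×4 + -3×0 + 4×2 = 12; c[3] = -3×4 + 4×0 = -12; c[4] = 4×4 = 16. Result coefficients: [2, -6, 12, -12, 16] → 16x^4 - 12x^3 + 12x^2 - 6x + 2

16x^4 - 12x^3 + 12x^2 - 6x + 2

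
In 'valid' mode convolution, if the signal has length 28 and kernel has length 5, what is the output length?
'Valid' mode counts only positions where the kernel fully overlaps the signal: m - n + 1 = 28 - 5 + 1 = 24

24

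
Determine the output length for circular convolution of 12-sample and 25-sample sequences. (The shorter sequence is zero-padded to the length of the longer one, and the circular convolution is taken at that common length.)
Circular convolution (zero-padding the shorter input) has length max(m, n) = max(12, 25) = 25

25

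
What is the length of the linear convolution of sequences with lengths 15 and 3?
Linear/full convolution length: m + n - 1 = 15 + 3 - 1 = 17

17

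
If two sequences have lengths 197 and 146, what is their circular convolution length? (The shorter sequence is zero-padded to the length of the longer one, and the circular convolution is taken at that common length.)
Circular convolution (zero-padding the shorter input) has length max(m, n) = max(197, 146) = 197

197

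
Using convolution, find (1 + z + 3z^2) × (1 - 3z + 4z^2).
Ascending coefficients: a = [1, 1, 3], b = [1, -3, 4]. c[0] = 1×1 = 1; c[1] = 1×-3 + 1×1 = -2; c[2] = 1×4 + 1×-3 + 3×1 = 4; c[3] = 1×4 + 3×-3 = -5; c[4] = 3×4 = 12. Result coefficients: [1, -2, 4, -5, 12] → 1 - 2z + 4z^2 - 5z^3 + 12z^4

1 - 2z + 4z^2 - 5z^3 + 12z^4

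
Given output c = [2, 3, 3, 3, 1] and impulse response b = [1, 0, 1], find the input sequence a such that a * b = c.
Deconvolve c=[2, 3, 3, 3, 1] by b=[1, 0, 1]. Since b[0]=1, solve forward: a[0] = c[0] / 1 = 2; a[1] = (c[1] - 2×0) / 1 = 3; a[2] = (c[2] - 3×0 - 2×1) / 1 = 1. So a = [2, 3, 1]. Check by forward convolution: c[0] = 2×1 = 2; c[1] = 2×0 + 3×1 = 3; c[2] = 2×1 + 3×0 + 1×1 = 3; c[3] = 3×1 + 1×0 = 3; c[4] = 1×1 = 1

[2, 3, 1]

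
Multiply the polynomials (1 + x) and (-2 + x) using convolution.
Ascending coefficients: a = [1, 1], b = [-2, 1]. c[0] = 1×-2 = -2; c[1] = 1×1 + 1×-2 = -1; c[2] = 1×1 = 1. Result coefficients: [-2, -1, 1] → -2 - x + x^2

-2 - x + x^2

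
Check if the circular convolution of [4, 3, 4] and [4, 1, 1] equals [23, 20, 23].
Recompute circular convolution of [4, 3, 4] and [4, 1, 1]: y[0] = 4×4 + 3×1 + 4×1 = 23; y[1] = 4×1 + 3×4 + 4×1 = 20; y[2] = 4×1 + 3×1 + 4×4 = 23 → [23, 20, 23]. Given [23, 20, 23] matches, so answer: Yes

Yes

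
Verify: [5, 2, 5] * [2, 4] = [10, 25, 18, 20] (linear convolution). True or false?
Recompute linear convolution of [5, 2, 5] and [2, 4]: y[0] = 5×2 = 10; y[1] = 5×4 + 2×2 = 24; y[2] = 2×4 + 5×2 = 18; y[3] = 5×4 = 20 → [10, 24, 18, 20]. Compare to given [10, 25, 18, 20]: they differ at index 1: given 25, correct 24, so answer: No

No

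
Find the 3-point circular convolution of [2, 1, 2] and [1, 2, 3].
Use y[k] = Σ_j s[j]·t[(k-j) mod 3]. y[0] = 2×1 + 1×3 + 2×2 = 9; y[1] = 2×2 + 1×1 + 2×3 = 11; y[2] = 2×3 + 1×2 + 2×1 = 10. Result: [9, 11, 10]

[9, 11, 10]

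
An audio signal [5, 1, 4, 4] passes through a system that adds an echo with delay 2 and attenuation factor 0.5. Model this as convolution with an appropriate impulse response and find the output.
Direct-path + delayed-attenuated-path model → impulse response h = [1, 0, 0.5] (1 at lag 0, 0.5 at lag 2). Output y[n] = x[n] + 0.5·x[n - 2] (with x[n] = 0 outside 0..3): y[0] = 5 + 0.5×0 = 5; y[1] = 1 + 0.5×0 = 1; y[2] = 4 + 0.5×5 = 6.5; y[3] = 4 + 0.5×1 = 4.5; y[4] = 0 + 0.5×4 = 2.0; y[5] = 0 + 0.5×4 = 2.0. So y = [5, 1, 6.5, 4.5, 2.0, 2.0]

[5, 1, 6.5, 4.5, 2.0, 2.0]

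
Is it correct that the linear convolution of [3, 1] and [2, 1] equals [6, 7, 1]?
Recompute linear convolution of [3, 1] and [2, 1]: y[0] = 3×2 = 6; y[1] = 3×1 + 1×2 = 5; y[2] = 1×1 = 1 → [6, 5, 1]. Compare to given [6, 7, 1]: they differ at index 1: given 7, correct 5, so answer: No

No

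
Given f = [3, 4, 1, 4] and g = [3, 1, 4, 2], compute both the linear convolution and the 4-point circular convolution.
Linear: y_lin[0] = 3×3 = 9; y_lin[1] = 3×1 + 4×3 = 15; y_lin[2] = 3×4 + 4×1 + 1×3 = 19; y_lin[3] = 3×2 + 4×4 + 1×1 + 4×3 = 35; y_lin[4] = 4×2 + 1×4 + 4×1 = 16; y_lin[5] = 1×2 + 4×4 = 18; y_lin[6] = 4×2 = 8 → [9, 15, 19, 35, 16, 18, 8]. Circular (length 4): y[0] = 3×3 + 4×2 + 1×4 + 4×1 = 25; y[1] = 3×1 + 4×3 + 1×2 + 4×4 = 33; y[2] = 3×4 + 4×1 + 1×3 + 4×2 = 27; y[3] = 3×2 + 4×4 + 1×1 + 4×3 = 35 → [25, 33, 27, 35]

Linear: [9, 15, 19, 35, 16, 18, 8], Circular: [25, 33, 27, 35]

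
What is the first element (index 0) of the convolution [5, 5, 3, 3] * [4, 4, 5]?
Use y[k] = Σ_i a[i]·b[k-i] at k=0. y[0] = 5×4 = 20

20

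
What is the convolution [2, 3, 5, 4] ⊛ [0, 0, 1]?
y[0] = 2×0 = 0; y[1] = 2×0 + 3×0 = 0; y[2] = 2×1 + 3×0 + 5×0 = 2; y[3] = 3×1 + 5×0 + 4×0 = 3; y[4] = 5×1 + 4×0 = 5; y[5] = 4×1 = 4

[0, 0, 2, 3, 5, 4]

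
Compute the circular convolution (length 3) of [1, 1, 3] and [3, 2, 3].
Use y[k] = Σ_j x[j]·h[(k-j) mod 3]. y[0] = 1×3 + 1×3 + 3×2 = 12; y[1] = 1×2 + 1×3 + 3×3 = 14; y[2] = 1×3 + 1×2 + 3×3 = 14. Result: [12, 14, 14]

[12, 14, 14]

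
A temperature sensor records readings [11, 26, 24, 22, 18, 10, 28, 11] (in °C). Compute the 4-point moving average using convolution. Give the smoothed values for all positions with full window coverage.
4-point moving average kernel = [1, 1, 1, 1]. Apply in 'valid' mode (full window coverage): avg[0] = (11 + 26 + 24 + 22) / 4 = 20.75; avg[1] = (26 + 24 + 22 + 18) / 4 = 22.5; avg[2] = (24 + 22 + 18 + 10) / 4 = 18.5; avg[3] = (22 + 18 + 10 + 28) / 4 = 19.5; avg[4] = (18 + 10 + 28 + 11) / 4 = 16.75. Smoothed values: [20.75, 22.5, 18.5, 19.5, 16.75]

[20.75, 22.5, 18.5, 19.5, 16.75]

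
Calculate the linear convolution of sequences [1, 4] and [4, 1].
y[0] = 1×4 = 4; y[1] = 1×1 + 4×4 = 17; y[2] = 4×1 = 4

[4, 17, 4]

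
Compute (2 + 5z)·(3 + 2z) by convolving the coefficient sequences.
Ascending coefficients: a = [2, 5], b = [3, 2]. c[0] = 2×3 = 6; c[1] = 2×2 + 5×3 = 19; c[2] = 5×2 = 10. Result coefficients: [6, 19, 10] → 6 + 19z + 10z^2

6 + 19z + 10z^2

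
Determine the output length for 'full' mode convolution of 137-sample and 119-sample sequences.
Linear/full convolution length: m + n - 1 = 137 + 119 - 1 = 255

255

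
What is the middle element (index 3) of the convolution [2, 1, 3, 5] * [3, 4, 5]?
Use y[k] = Σ_i a[i]·b[k-i] at k=3. y[3] = 1×5 + 3×4 + 5×3 = 32

32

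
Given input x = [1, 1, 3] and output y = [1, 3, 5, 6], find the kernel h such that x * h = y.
Output length 4 = len(x) + len(h) - 1 ⇒ len(h) = 2. Solve h forward using h[k] = (y[k] - Σ_{i≥1} x[i]·h[k-i]) / x[0]: h[0] = y[0] / x[0] = 1 / 1 = 1; h[1] = (y[1] - 1×1) / x[0] = (3 - 1×1) / 1 = 2. So h = [1, 2]. Forward-check [1, 1, 3] * [1, 2]: y[0] = 1×1 = 1; y[1] = 1×2 + 1×1 = 3; y[2] = 1×2 + 3×1 = 5; y[3] = 3×2 = 6 → [1, 3, 5, 6] ✓

[1, 2]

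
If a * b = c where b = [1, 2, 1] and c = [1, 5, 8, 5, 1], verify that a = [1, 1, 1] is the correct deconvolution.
Forward-compute [1, 1, 1] * [1, 2, 1]: c[0] = 1×1 = 1; c[1] = 1×2 + 1×1 = 3; c[2] = 1×1 + 1×2 + 1×1 = 4; c[3] = 1×1 + 1×2 = 3; c[4] = 1×1 = 1 → [1, 3, 4, 3, 1]. Does not match given c = [1, 5, 8, 5, 1].

Not verified. [1, 1, 1] * [1, 2, 1] = [1, 3, 4, 3, 1], which differs from [1, 5, 8, 5, 1] at index 1.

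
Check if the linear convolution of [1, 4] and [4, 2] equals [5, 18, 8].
Recompute linear convolution of [1, 4] and [4, 2]: y[0] = 1×4 = 4; y[1] = 1×2 + 4×4 = 18; y[2] = 4×2 = 8 → [4, 18, 8]. Compare to given [5, 18, 8]: they differ at index 0: given 5, correct 4, so answer: No

No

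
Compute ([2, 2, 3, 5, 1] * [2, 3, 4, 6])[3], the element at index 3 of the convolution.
Use y[k] = Σ_i a[i]·b[k-i] at k=3. y[3] = 2×6 + 2×4 + 3×3 + 5×2 = 39

39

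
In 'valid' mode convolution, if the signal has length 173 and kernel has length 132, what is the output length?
'Valid' mode counts only positions where the kernel fully overlaps the signal: m - n + 1 = 173 - 132 + 1 = 42

42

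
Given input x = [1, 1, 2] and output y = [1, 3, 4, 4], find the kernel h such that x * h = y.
Output length 4 = len(x) + len(h) - 1 ⇒ len(h) = 2. Solve h forward using h[k] = (y[k] - Σ_{i≥1} x[i]·h[k-i]) / x[0]: h[0] = y[0] / x[0] = 1 / 1 = 1; h[1] = (y[1] - 1×1) / x[0] = (3 - 1×1) / 1 = 2. So h = [1, 2]. Forward-check [1, 1, 2] * [1, 2]: y[0] = 1×1 = 1; y[1] = 1×2 + 1×1 = 3; y[2] = 1×2 + 2×1 = 4; y[3] = 2×2 = 4 → [1, 3, 4, 4] ✓

[1, 2]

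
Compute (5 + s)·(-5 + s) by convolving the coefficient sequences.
Ascending coefficients: a = [5, 1], b = [-5, 1]. c[0] = 5×-5 = -25; c[1] = 5×1 + 1×-5 = 0; c[2] = 1×1 = 1. Result coefficients: [-25, 0, 1] → -25 + s^2

-25 + s^2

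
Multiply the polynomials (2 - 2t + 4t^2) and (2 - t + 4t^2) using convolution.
Ascending coefficients: a = [2, -2, 4], b = [2, -1, 4]. c[0] = 2×2 = 4; c[1] = 2×-1 + -2×2 = -6; c[2] = 2×4 + -2×-1 + 4×2 = 18; c[3] = -2×4 + 4×-1 = -12; c[4] = 4×4 = 16. Result coefficients: [4, -6, 18, -12, 16] → 4 - 6t + 18t^2 - 12t^3 + 16t^4

4 - 6t + 18t^2 - 12t^3 + 16t^4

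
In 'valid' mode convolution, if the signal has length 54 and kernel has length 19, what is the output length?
'Valid' mode counts only positions where the kernel fully overlaps the signal: m - n + 1 = 54 - 19 + 1 = 36

36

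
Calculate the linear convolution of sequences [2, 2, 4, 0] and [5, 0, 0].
y[0] = 2×5 = 10; y[1] = 2×0 + 2×5 = 10; y[2] = 2×0 + 2×0 + 4×5 = 20; y[3] = 2×0 + 4×0 + 0×5 = 0; y[4] = 4×0 + 0×0 = 0; y[5] = 0×0 = 0

[10, 10, 20, 0, 0, 0]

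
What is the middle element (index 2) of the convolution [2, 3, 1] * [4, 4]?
Use y[k] = Σ_i a[i]·b[k-i] at k=2. y[2] = 3×4 + 1×4 = 16

16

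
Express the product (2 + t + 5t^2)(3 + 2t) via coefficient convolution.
Ascending coefficients: a = [2, 1, 5], b = [3, 2]. c[0] = 2×3 = 6; c[1] = 2×2 + 1×3 = 7; c[2] = 1×2 + 5×3 = 17; c[3] = 5×2 = 10. Result coefficients: [6, 7, 17, 10] → 6 + 7t + 17t^2 + 10t^3

6 + 7t + 17t^2 + 10t^3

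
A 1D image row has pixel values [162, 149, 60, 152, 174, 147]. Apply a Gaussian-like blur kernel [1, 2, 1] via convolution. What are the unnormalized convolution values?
Convolve image row [162, 149, 60, 152, 174, 147] with kernel [1, 2, 1]: y[0] = 162×1 = 162; y[1] = 162×2 + 149×1 = 473; y[2] = 162×1 + 149×2 + 60×1 = 520; y[3] = 149×1 + 60×2 + 152×1 = 421; y[4] = 60×1 + 152×2 + 174×1 = 538; y[5] = 152×1 + 174×2 + 147×1 = 647; y[6] = 174×1 + 147×2 = 468; y[7] = 147×1 = 147 → [162, 473, 520, 421, 538, 647, 468, 147]. Normalization factor = sum(kernel) = 4.

[162, 473, 520, 421, 538, 647, 468, 147]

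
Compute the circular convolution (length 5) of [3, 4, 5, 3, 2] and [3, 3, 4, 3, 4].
Use y[k] = Σ_j s[j]·t[(k-j) mod 5]. y[0] = 3×3 + 4×4 + 5×3 + 3×4 + 2×3 = 58; y[1] = 3×3 + 4×3 + 5×4 + 3×3 + 2×4 = 58; y[2] = 3×4 + 4×3 + 5×3 + 3×4 + 2×3 = 57; y[3] = 3×3 + 4×4 + 5×3 + 3×3 + 2×4 = 57; y[4] = 3×4 + 4×3 + 5×4 + 3×3 + 2×3 = 59. Result: [58, 58, 57, 57, 59]

[58, 58, 57, 57, 59]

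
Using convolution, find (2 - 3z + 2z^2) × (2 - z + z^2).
Ascending coefficients: a = [2, -3, 2], b = [2, -1, 1]. c[0] = 2×2 = 4; c[1] = 2×-1 + -3×2 = -8; c[2] = 2×1 + -3×-1 + 2×2 = 9; c[3] = -3×1 + 2×-1 = -5; c[4] = 2×1 = 2. Result coefficients: [4, -8, 9, -5, 2] → 4 - 8z + 9z^2 - 5z^3 + 2z^4

4 - 8z + 9z^2 - 5z^3 + 2z^4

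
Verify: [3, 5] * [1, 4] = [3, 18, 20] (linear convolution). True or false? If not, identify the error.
Recompute linear convolution of [3, 5] and [1, 4]: y[0] = 3×1 = 3; y[1] = 3×4 + 5×1 = 17; y[2] = 5×4 = 20 → [3, 17, 20]. Compare to given [3, 18, 20]: they differ at index 1: given 18, correct 17, so answer: No

No. Error at index 1: given 18, correct 17.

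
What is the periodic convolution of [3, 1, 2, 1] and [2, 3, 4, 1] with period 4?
Use y[k] = Σ_j x[j]·h[(k-j) mod 4]. y[0] = 3×2 + 1×1 + 2×4 + 1×3 = 18; y[1] = 3×3 + 1×2 + 2×1 + 1×4 = 17; y[2] = 3×4 + 1×3 + 2×2 + 1×1 = 20; y[3] = 3×1 + 1×4 + 2×3 + 1×2 = 15. Result: [18, 17, 20, 15]

[18, 17, 20, 15]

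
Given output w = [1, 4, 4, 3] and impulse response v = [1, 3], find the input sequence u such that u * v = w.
Deconvolve w=[1, 4, 4, 3] by v=[1, 3]. Since v[0]=1, solve forward: u[0] = w[0] / 1 = 1; u[1] = (w[1] - 1×3) / 1 = 1; u[2] = (w[2] - 1×3) / 1 = 1. So u = [1, 1, 1]. Check by forward convolution: w[0] = 1×1 = 1; w[1] = 1×3 + 1×1 = 4; w[2] = 1×3 + 1×1 = 4; w[3] = 1×3 = 3

[1, 1, 1]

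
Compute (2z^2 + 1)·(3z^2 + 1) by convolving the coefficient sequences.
Ascending coefficients: a = [1, 0, 2], b = [1, 0, 3]. c[0] = 1×1 = 1; c[1] = 1×0 + 0×1 = 0; c[2] = 1×3 + 0×0 + 2×1 = 5; c[3] = 0×3 + 2×0 = 0; c[4] = 2×3 = 6. Result coefficients: [1, 0, 5, 0, 6] → 6z^4 + 5z^2 + 1

6z^4 + 5z^2 + 1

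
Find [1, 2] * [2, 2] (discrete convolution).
y[0] = 1×2 = 2; y[1] = 1×2 + 2×2 = 6; y[2] = 2×2 = 4

[2, 6, 4]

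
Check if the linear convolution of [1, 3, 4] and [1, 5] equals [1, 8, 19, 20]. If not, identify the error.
Recompute linear convolution of [1, 3, 4] and [1, 5]: y[0] = 1×1 = 1; y[1] = 1×5 + 3×1 = 8; y[2] = 3×5 + 4×1 = 19; y[3] = 4×5 = 20 → [1, 8, 19, 20]. Given [1, 8, 19, 20] matches, so answer: Yes

Yes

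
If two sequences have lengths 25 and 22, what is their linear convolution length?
Linear/full convolution length: m + n - 1 = 25 + 22 - 1 = 46

46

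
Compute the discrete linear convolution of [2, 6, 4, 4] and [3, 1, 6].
y[0] = 2×3 = 6; y[1] = 2×1 + 6×3 = 20; y[2] = 2×6 + 6×1 + 4×3 = 30; y[3] = 6×6 + 4×1 + 4×3 = 52; y[4] = 4×6 + 4×1 = 28; y[5] = 4×6 = 24

[6, 20, 30, 52, 28, 24]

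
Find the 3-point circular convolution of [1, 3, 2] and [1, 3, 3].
Use y[k] = Σ_j a[j]·b[(k-j) mod 3]. y[0] = 1×1 + 3×3 + 2×3 = 16; y[1] = 1×3 + 3×1 + 2×3 = 12; y[2] = 1×3 + 3×3 + 2×1 = 14. Result: [16, 12, 14]

[16, 12, 14]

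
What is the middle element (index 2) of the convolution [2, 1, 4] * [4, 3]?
Use y[k] = Σ_i a[i]·b[k-i] at k=2. y[2] = 1×3 + 4×4 = 19

19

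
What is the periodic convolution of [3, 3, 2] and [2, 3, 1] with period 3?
Use y[k] = Σ_j u[j]·v[(k-j) mod 3]. y[0] = 3×2 + 3×1 + 2×3 = 15; y[1] = 3×3 + 3×2 + 2×1 = 17; y[2] = 3×1 + 3×3 + 2×2 = 16. Result: [15, 17, 16]

[15, 17, 16]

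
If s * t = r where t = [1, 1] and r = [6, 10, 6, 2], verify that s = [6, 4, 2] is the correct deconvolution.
Forward-compute [6, 4, 2] * [1, 1]: r[0] = 6×1 = 6; r[1] = 6×1 + 4×1 = 10; r[2] = 4×1 + 2×1 = 6; r[3] = 2×1 = 2 → [6, 10, 6, 2]. Matches given r = [6, 10, 6, 2], so verified.

Verified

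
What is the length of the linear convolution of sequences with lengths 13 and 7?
Linear/full convolution length: m + n - 1 = 13 + 7 - 1 = 19

19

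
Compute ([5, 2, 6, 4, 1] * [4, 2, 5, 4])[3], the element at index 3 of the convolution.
Use y[k] = Σ_i a[i]·b[k-i] at k=3. y[3] = 5×4 + 2×5 + 6×2 + 4×4 = 58

58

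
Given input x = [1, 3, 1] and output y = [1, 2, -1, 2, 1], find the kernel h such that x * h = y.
Output length 5 = len(x) + len(h) - 1 ⇒ len(h) = 3. Solve h forward using h[k] = (y[k] - Σ_{i≥1} x[i]·h[k-i]) / x[0]: h[0] = y[0] / x[0] = 1 / 1 = 1; h[1] = (y[1] - 3×1) / x[0] = (2 - 3×1) / 1 = -1; h[2] = (y[2] - 3×-1 - 1×1) / x[0] = (-1 - 3×-1 - 1×1) / 1 = 1. So h = [1, -1, 1]. Forward-check [1, 3, 1] * [1, -1, 1]: y[0] = 1×1 = 1; y[1] = 1×-1 + 3×1 = 2; y[2] = 1×1 + 3×-1 + 1×1 = -1; y[3] = 3×1 + 1×-1 = 2; y[4] = 1×1 = 1 → [1, 2, -1, 2, 1] ✓

[1, -1, 1]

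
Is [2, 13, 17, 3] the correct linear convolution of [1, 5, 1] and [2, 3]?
Recompute linear convolution of [1, 5, 1] and [2, 3]: y[0] = 1×2 = 2; y[1] = 1×3 + 5×2 = 13; y[2] = 5×3 + 1×2 = 17; y[3] = 1×3 = 3 → [2, 13, 17, 3]. Given [2, 13, 17, 3] matches, so answer: Yes

Yes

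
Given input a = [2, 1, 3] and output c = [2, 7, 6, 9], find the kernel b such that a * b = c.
Output length 4 = len(a) + len(b) - 1 ⇒ len(b) = 2. Solve b forward using b[k] = (c[k] - Σ_{i≥1} a[i]·b[k-i]) / a[0]: b[0] = c[0] / a[0] = 2 / 2 = 1; b[1] = (c[1] - 1×1) / a[0] = (7 - 1×1) / 2 = 3. So b = [1, 3]. Forward-check [2, 1, 3] * [1, 3]: c[0] = 2×1 = 2; c[1] = 2×3 + 1×1 = 7; c[2] = 1×3 + 3×1 = 6; c[3] = 3×3 = 9 → [2, 7, 6, 9] ✓

[1, 3]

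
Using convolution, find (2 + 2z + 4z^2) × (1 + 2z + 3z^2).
Ascending coefficients: a = [2, 2, 4], b = [1, 2, 3]. c[0] = 2×1 = 2; c[1] = 2×2 + 2×1 = 6; c[2] = 2×3 + 2×2 + 4×1 = 14; c[3] = 2×3 + 4×2 = 14; c[4] = 4×3 = 12. Result coefficients: [2, 6, 14, 14, 12] → 2 + 6z + 14z^2 + 14z^3 + 12z^4

2 + 6z + 14z^2 + 14z^3 + 12z^4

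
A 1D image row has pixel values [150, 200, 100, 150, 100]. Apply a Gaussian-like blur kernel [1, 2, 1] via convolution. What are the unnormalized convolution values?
Convolve image row [150, 200, 100, 150, 100] with kernel [1, 2, 1]: y[0] = 150×1 = 150; y[1] = 150×2 + 200×1 = 500; y[2] = 150×1 + 200×2 + 100×1 = 650; y[3] = 200×1 + 100×2 + 150×1 = 550; y[4] = 100×1 + 150×2 + 100×1 = 500; y[5] = 150×1 + 100×2 = 350; y[6] = 100×1 = 100 → [150, 500, 650, 550, 500, 350, 100]. Normalization factor = sum(kernel) = 4.

[150, 500, 650, 550, 500, 350, 100]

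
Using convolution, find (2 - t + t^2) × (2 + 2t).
Ascending coefficients: a = [2, -1, 1], b = [2, 2]. c[0] = 2×2 = 4; c[1] = 2×2 + -1×2 = 2; c[2] = -1×2 + 1×2 = 0; c[3] = 1×2 = 2. Result coefficients: [4, 2, 0, 2] → 4 + 2t + 2t^3

4 + 2t + 2t^3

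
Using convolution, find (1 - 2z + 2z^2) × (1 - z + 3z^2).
Ascending coefficients: a = [1, -2, 2], b = [1, -1, 3]. c[0] = 1×1 = 1; c[1] = 1×-1 + -2×1 = -3; c[2] = 1×3 + -2×-1 + 2×1 = 7; c[3] = -2×3 + 2×-1 = -8; c[4] = 2×3 = 6. Result coefficients: [1, -3, 7, -8, 6] → 1 - 3z + 7z^2 - 8z^3 + 6z^4

1 - 3z + 7z^2 - 8z^3 + 6z^4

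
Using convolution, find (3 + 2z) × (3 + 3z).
Ascending coefficients: a = [3, 2], b = [3, 3]. c[0] = 3×3 = 9; c[1] = 3×3 + 2×3 = 15; c[2] = 2×3 = 6. Result coefficients: [9, 15, 6] → 9 + 15z + 6z^2

9 + 15z + 6z^2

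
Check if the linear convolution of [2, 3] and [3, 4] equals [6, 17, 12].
Recompute linear convolution of [2, 3] and [3, 4]: y[0] = 2×3 = 6; y[1] = 2×4 + 3×3 = 17; y[2] = 3×4 = 12 → [6, 17, 12]. Given [6, 17, 12] matches, so answer: Yes

Yes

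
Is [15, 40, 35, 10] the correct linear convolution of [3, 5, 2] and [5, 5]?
Recompute linear convolution of [3, 5, 2] and [5, 5]: y[0] = 3×5 = 15; y[1] = 3×5 + 5×5 = 40; y[2] = 5×5 + 2×5 = 35; y[3] = 2×5 = 10 → [15, 40, 35, 10]. Given [15, 40, 35, 10] matches, so answer: Yes

Yes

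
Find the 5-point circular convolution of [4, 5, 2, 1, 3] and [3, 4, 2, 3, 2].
Use y[k] = Σ_j a[j]·b[(k-j) mod 5]. y[0] = 4×3 + 5×2 + 2×3 + 1×2 + 3×4 = 42; y[1] = 4×4 + 5×3 + 2×2 + 1×3 + 3×2 = 44; y[2] = 4×2 + 5×4 + 2×3 + 1×2 + 3×3 = 45; y[3] = 4×3 + 5×2 + 2×4 + 1×3 + 3×2 = 39; y[4] = 4×2 + 5×3 + 2×2 + 1×4 + 3×3 = 40. Result: [42, 44, 45, 39, 40]

[42, 44, 45, 39, 40]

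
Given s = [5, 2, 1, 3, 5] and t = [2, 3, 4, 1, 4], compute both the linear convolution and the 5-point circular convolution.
Linear: y_lin[0] = 5×2 = 10; y_lin[1] = 5×3 + 2×2 = 19; y_lin[2] = 5×4 + 2×3 + 1×2 = 28; y_lin[3] = 5×1 + 2×4 + 1×3 + 3×2 = 22; y_lin[4] = 5×4 + 2×1 + 1×4 + 3×3 + 5×2 = 45; y_lin[5] = 2×4 + 1×1 + 3×4 + 5×3 = 36; y_lin[6] = 1×4 + 3×1 + 5×4 = 27; y_lin[7] = 3×4 + 5×1 = 17; y_lin[8] = 5×4 = 20 → [10, 19, 28, 22, 45, 36, 27, 17, 20]. Circular (length 5): y[0] = 5×2 + 2×4 + 1×1 + 3×4 + 5×3 = 46; y[1] = 5×3 + 2×2 + 1×4 + 3×1 + 5×4 = 46; y[2] = 5×4 + 2×3 + 1×2 + 3×4 + 5×1 = 45; y[3] = 5×1 + 2×4 + 1×3 + 3×2 + 5×4 = 42; y[4] = 5×4 + 2×1 + 1×4 + 3×3 + 5×2 = 45 → [46, 46, 45, 42, 45]

Linear: [10, 19, 28, 22, 45, 36, 27, 17, 20], Circular: [46, 46, 45, 42, 45]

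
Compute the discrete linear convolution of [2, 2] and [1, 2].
y[0] = 2×1 = 2; y[1] = 2×2 + 2×1 = 6; y[2] = 2×2 = 4

[2, 6, 4]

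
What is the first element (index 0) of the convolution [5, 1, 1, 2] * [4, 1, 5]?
Use y[k] = Σ_i a[i]·b[k-i] at k=0. y[0] = 5×4 = 20

20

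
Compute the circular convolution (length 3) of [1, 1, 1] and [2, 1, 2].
Use y[k] = Σ_j f[j]·g[(k-j) mod 3]. y[0] = 1×2 + 1×2 + 1×1 = 5; y[1] = 1×1 + 1×2 + 1×2 = 5; y[2] = 1×2 + 1×1 + 1×2 = 5. Result: [5, 5, 5]

[5, 5, 5]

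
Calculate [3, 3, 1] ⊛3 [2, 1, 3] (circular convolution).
Use y[k] = Σ_j x[j]·h[(k-j) mod 3]. y[0] = 3×2 + 3×3 + 1×1 = 16; y[1] = 3×1 + 3×2 + 1×3 = 12; y[2] = 3×3 + 3×1 + 1×2 = 14. Result: [16, 12, 14]

[16, 12, 14]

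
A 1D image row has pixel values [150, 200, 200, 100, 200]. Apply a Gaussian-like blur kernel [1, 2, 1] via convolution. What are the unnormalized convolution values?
Convolve image row [150, 200, 200, 100, 200] with kernel [1, 2, 1]: y[0] = 150×1 = 150; y[1] = 150×2 + 200×1 = 500; y[2] = 150×1 + 200×2 + 200×1 = 750; y[3] = 200×1 + 200×2 + 100×1 = 700; y[4] = 200×1 + 100×2 + 200×1 = 600; y[5] = 100×1 + 200×2 = 500; y[6] = 200×1 = 200 → [150, 500, 750, 700, 600, 500, 200]. Normalization factor = sum(kernel) = 4.

[150, 500, 750, 700, 600, 500, 200]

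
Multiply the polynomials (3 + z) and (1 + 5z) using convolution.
Ascending coefficients: a = [3, 1], b = [1, 5]. c[0] = 3×1 = 3; c[1] = 3×5 + 1×1 = 16; c[2] = 1×5 = 5. Result coefficients: [3, 16, 5] → 3 + 16z + 5z^2

3 + 16z + 5z^2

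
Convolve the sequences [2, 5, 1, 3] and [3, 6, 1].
y[0] = 2×3 = 6; y[1] = 2×6 + 5×3 = 27; y[2] = 2×1 + 5×6 + 1×3 = 35; y[3] = 5×1 + 1×6 + 3×3 = 20; y[4] = 1×1 + 3×6 = 19; y[5] = 3×1 = 3

[6, 27, 35, 20, 19, 3]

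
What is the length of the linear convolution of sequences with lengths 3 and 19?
Linear/full convolution length: m + n - 1 = 3 + 19 - 1 = 21

21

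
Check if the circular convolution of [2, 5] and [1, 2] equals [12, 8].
Recompute circular convolution of [2, 5] and [1, 2]: y[0] = 2×1 + 5×2 = 12; y[1] = 2×2 + 5×1 = 9 → [12, 9]. Compare to given [12, 8]: they differ at index 1: given 8, correct 9, so answer: No

No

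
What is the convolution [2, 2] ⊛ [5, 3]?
y[0] = 2×5 = 10; y[1] = 2×3 + 2×5 = 16; y[2] = 2×3 = 6

[10, 16, 6]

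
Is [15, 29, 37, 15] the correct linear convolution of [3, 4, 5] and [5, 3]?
Recompute linear convolution of [3, 4, 5] and [5, 3]: y[0] = 3×5 = 15; y[1] = 3×3 + 4×5 = 29; y[2] = 4×3 + 5×5 = 37; y[3] = 5×3 = 15 → [15, 29, 37, 15]. Given [15, 29, 37, 15] matches, so answer: Yes

Yes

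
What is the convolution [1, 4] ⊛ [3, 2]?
y[0] = 1×3 = 3; y[1] = 1×2 + 4×3 = 14; y[2] = 4×2 = 8

[3, 14, 8]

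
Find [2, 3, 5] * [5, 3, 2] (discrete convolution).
y[0] = 2×5 = 10; y[1] = 2×3 + 3×5 = 21; y[2] = 2×2 + 3×3 + 5×5 = 38; y[3] = 3×2 + 5×3 = 21; y[4] = 5×2 = 10

[10, 21, 38, 21, 10]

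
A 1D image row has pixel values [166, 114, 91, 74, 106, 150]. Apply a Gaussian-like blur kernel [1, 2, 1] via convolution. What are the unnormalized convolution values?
Convolve image row [166, 114, 91, 74, 106, 150] with kernel [1, 2, 1]: y[0] = 166×1 = 166; y[1] = 166×2 + 114×1 = 446; y[2] = 166×1 + 114×2 + 91×1 = 485; y[3] = 114×1 + 91×2 + 74×1 = 370; y[4] = 91×1 + 74×2 + 106×1 = 345; y[5] = 74×1 + 106×2 + 150×1 = 436; y[6] = 106×1 + 150×2 = 406; y[7] = 150×1 = 150 → [166, 446, 485, 370, 345, 436, 406, 150]. Normalization factor = sum(kernel) = 4.

[166, 446, 485, 370, 345, 436, 406, 150]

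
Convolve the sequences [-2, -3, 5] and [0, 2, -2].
y[0] = -2×0 = 0; y[1] = -2×2 + -3×0 = -4; y[2] = -2×-2 + -3×2 + 5×0 = -2; y[3] = -3×-2 + 5×2 = 16; y[4] = 5×-2 = -10

[0, -4, -2, 16, -10]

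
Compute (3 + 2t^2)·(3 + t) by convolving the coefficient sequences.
Ascending coefficients: a = [3, 0, 2], b = [3, 1]. c[0] = 3×3 = 9; c[1] = 3×1 + 0×3 = 3; c[2] = 0×1 + 2×3 = 6; c[3] = 2×1 = 2. Result coefficients: [9, 3, 6, 2] → 9 + 3t + 6t^2 + 2t^3

9 + 3t + 6t^2 + 2t^3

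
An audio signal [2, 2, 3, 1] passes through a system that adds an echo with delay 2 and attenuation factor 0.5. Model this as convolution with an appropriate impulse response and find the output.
Direct-path + delayed-attenuated-path model → impulse response h = [1, 0, 0.5] (1 at lag 0, 0.5 at lag 2). Output y[n] = x[n] + 0.5·x[n - 2] (with x[n] = 0 outside 0..3): y[0] = 2 + 0.5×0 = 2; y[1] = 2 + 0.5×0 = 2; y[2] = 3 + 0.5×2 = 4.0; y[3] = 1 + 0.5×2 = 2.0; y[4] = 0 + 0.5×3 = 1.5; y[5] = 0 + 0.5×1 = 0.5. So y = [2, 2, 4.0, 2.0, 1.5, 0.5]

[2, 2, 4.0, 2.0, 1.5, 0.5]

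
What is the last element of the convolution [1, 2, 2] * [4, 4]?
Use y[k] = Σ_i a[i]·b[k-i] at k=3. y[3] = 2×4 = 8

8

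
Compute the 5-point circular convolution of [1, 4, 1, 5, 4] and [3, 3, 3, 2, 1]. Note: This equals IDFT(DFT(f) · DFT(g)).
Either evaluate y[k] = Σ_j f[j]·g[(k-j) mod 5] directly, or use IDFT(DFT(f) · DFT(g)). y[0] = 1×3 + 4×1 + 1×2 + 5×3 + 4×3 = 36; y[1] = 1×3 + 4×3 + 1×1 + 5×2 + 4×3 = 38; y[2] = 1×3 + 4×3 + 1×3 + 5×1 + 4×2 = 31; y[3] = 1×2 + 4×3 + 1×3 + 5×3 + 4×1 = 36; y[4] = 1×1 + 4×2 + 1×3 + 5×3 + 4×3 = 39. Result: [36, 38, 31, 36, 39]

[36, 38, 31, 36, 39]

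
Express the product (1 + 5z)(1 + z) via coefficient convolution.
Ascending coefficients: a = [1, 5], b = [1, 1]. c[0] = 1×1 = 1; c[1] = 1×1 + 5×1 = 6; c[2] = 5×1 = 5. Result coefficients: [1, 6, 5] → 1 + 6z + 5z^2

1 + 6z + 5z^2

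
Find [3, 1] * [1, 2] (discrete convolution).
y[0] = 3×1 = 3; y[1] = 3×2 + 1×1 = 7; y[2] = 1×2 = 2

[3, 7, 2]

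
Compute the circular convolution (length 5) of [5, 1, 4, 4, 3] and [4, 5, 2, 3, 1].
Use y[k] = Σ_j a[j]·b[(k-j) mod 5]. y[0] = 5×4 + 1×1 + 4×3 + 4×2 + 3×5 = 56; y[1] = 5×5 + 1×4 + 4×1 + 4×3 + 3×2 = 51; y[2] = 5×2 + 1×5 + 4×4 + 4×1 + 3×3 = 44; y[3] = 5×3 + 1×2 + 4×5 + 4×4 + 3×1 = 56; y[4] = 5×1 + 1×3 + 4×2 + 4×5 + 3×4 = 48. Result: [56, 51, 44, 56, 48]

[56, 51, 44, 56, 48]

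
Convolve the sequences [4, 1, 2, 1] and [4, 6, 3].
y[0] = 4×4 = 16; y[1] = 4×6 + 1×4 = 28; y[2] = 4×3 + 1×6 + 2×4 = 26; y[3] = 1×3 + 2×6 + 1×4 = 19; y[4] = 2×3 + 1×6 = 12; y[5] = 1×3 = 3

[16, 28, 26, 19, 12, 3]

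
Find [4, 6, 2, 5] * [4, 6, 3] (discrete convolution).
y[0] = 4×4 = 16; y[1] = 4×6 + 6×4 = 48; y[2] = 4×3 + 6×6 + 2×4 = 56; y[3] = 6×3 + 2×6 + 5×4 = 50; y[4] = 2×3 + 5×6 = 36; y[5] = 5×3 = 15

[16, 48, 56, 50, 36, 15]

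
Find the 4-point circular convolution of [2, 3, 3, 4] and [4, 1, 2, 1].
Use y[k] = Σ_j f[j]·g[(k-j) mod 4]. y[0] = 2×4 + 3×1 + 3×2 + 4×1 = 21; y[1] = 2×1 + 3×4 + 3×1 + 4×2 = 25; y[2] = 2×2 + 3×1 + 3×4 + 4×1 = 23; y[3] = 2×1 + 3×2 + 3×1 + 4×4 = 27. Result: [21, 25, 23, 27]

[21, 25, 23, 27]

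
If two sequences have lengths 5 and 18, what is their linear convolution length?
Linear/full convolution length: m + n - 1 = 5 + 18 - 1 = 22

22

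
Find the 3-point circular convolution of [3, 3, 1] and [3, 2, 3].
Use y[k] = Σ_j x[j]·h[(k-j) mod 3]. y[0] = 3×3 + 3×3 + 1×2 = 20; y[1] = 3×2 + 3×3 + 1×3 = 18; y[2] = 3×3 + 3×2 + 1×3 = 18. Result: [20, 18, 18]

[20, 18, 18]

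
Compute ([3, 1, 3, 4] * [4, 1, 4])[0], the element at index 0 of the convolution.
Use y[k] = Σ_i a[i]·b[k-i] at k=0. y[0] = 3×4 = 12

12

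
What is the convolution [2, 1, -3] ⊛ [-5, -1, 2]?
y[0] = 2×-5 = -10; y[1] = 2×-1 + 1×-5 = -7; y[2] = 2×2 + 1×-1 + -3×-5 = 18; y[3] = 1×2 + -3×-1 = 5; y[4] = -3×2 = -6

[-10, -7, 18, 5, -6]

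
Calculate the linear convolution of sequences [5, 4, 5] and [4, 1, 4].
y[0] = 5×4 = 20; y[1] = 5×1 + 4×4 = 21; y[2] = 5×4 + 4×1 + 5×4 = 44; y[3] = 4×4 + 5×1 = 21; y[4] = 5×4 = 20

[20, 21, 44, 21, 20]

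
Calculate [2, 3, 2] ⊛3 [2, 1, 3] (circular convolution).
Use y[k] = Σ_j u[j]·v[(k-j) mod 3]. y[0] = 2×2 + 3×3 + 2×1 = 15; y[1] = 2×1 + 3×2 + 2×3 = 14; y[2] = 2×3 + 3×1 + 2×2 = 13. Result: [15, 14, 13]

[15, 14, 13]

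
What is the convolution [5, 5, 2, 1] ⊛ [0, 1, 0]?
y[0] = 5×0 = 0; y[1] = 5×1 + 5×0 = 5; y[2] = 5×0 + 5×1 + 2×0 = 5; y[3] = 5×0 + 2×1 + 1×0 = 2; y[4] = 2×0 + 1×1 = 1; y[5] = 1×0 = 0

[0, 5, 5, 2, 1, 0]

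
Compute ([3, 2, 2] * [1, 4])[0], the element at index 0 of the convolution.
Use y[k] = Σ_i a[i]·b[k-i] at k=0. y[0] = 3×1 = 3

3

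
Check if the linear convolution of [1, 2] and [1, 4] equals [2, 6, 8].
Recompute linear convolution of [1, 2] and [1, 4]: y[0] = 1×1 = 1; y[1] = 1×4 + 2×1 = 6; y[2] = 2×4 = 8 → [1, 6, 8]. Compare to given [2, 6, 8]: they differ at index 0: given 2, correct 1, so answer: No

No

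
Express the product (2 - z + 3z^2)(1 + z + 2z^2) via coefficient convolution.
Ascending coefficients: a = [2, -1, 3], b = [1, 1, 2]. c[0] = 2×1 = 2; c[1] = 2×1 + -1×1 = 1; c[2] = 2×2 + -1×1 + 3×1 = 6; c[3] = -1×2 + 3×1 = 1; c[4] = 3×2 = 6. Result coefficients: [2, 1, 6, 1, 6] → 2 + z + 6z^2 + z^3 + 6z^4

2 + z + 6z^2 + z^3 + 6z^4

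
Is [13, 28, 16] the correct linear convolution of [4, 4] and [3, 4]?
Recompute linear convolution of [4, 4] and [3, 4]: y[0] = 4×3 = 12; y[1] = 4×4 + 4×3 = 28; y[2] = 4×4 = 16 → [12, 28, 16]. Compare to given [13, 28, 16]: they differ at index 0: given 13, correct 12, so answer: No

No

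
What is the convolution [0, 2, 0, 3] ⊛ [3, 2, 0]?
y[0] = 0×3 = 0; y[1] = 0×2 + 2×3 = 6; y[2] = 0×0 + 2×2 + 0×3 = 4; y[3] = 2×0 + 0×2 + 3×3 = 9; y[4] = 0×0 + 3×2 = 6; y[5] = 3×0 = 0

[0, 6, 4, 9, 6, 0]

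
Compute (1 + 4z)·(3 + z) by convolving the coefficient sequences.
Ascending coefficients: a = [1, 4], b = [3, 1]. c[0] = 1×3 = 3; c[1] = 1×1 + 4×3 = 13; c[2] = 4×1 = 4. Result coefficients: [3, 13, 4] → 3 + 13z + 4z^2

3 + 13z + 4z^2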